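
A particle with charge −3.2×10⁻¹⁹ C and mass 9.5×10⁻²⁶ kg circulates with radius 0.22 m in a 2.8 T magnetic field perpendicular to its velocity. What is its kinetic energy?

KE ≈ 2.0×10⁻¹³ J

v = |q|Br/m, then KE = ½mv² = (qBr)²/(2m).
v = (3.2×10⁻¹⁹)(2.8)(0.22)/9.5×10⁻²⁶ ≈ 2.075×10⁶ m/s.
KE = ½(9.5×10⁻²⁶)(2.075×10⁶)² ≈ 2.0×10⁻¹³ J.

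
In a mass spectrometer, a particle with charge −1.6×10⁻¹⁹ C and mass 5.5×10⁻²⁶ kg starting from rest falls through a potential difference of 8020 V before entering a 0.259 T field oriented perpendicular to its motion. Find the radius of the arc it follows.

Acceleration: |q|V = ½mv² ⇒ v = √(2|q|V/m) = √(2·1.6×10⁻¹⁹·8020/5.5×10⁻²⁶) ≈ 2.160×10⁵ m/s.
In the field: r = mv/(|q|B) = (5.5×10⁻²⁶)(2.160×10⁵)/((1.6×10⁻¹⁹)(0.259)) ≈ 0.287 m.

r ≈ 0.287 m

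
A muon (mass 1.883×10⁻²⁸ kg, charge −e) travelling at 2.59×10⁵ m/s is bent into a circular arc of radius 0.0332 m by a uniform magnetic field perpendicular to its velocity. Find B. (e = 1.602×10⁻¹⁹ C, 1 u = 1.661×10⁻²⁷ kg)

B ≈ 9.17×10⁻³ T

From |q|vB = mv²/r, B = mv/(|q|r).
B = (1.883×10⁻²⁸)(2.59×10⁵)/((1.602×10⁻¹⁹)(0.0332)) ≈ 9.17×10⁻³ T.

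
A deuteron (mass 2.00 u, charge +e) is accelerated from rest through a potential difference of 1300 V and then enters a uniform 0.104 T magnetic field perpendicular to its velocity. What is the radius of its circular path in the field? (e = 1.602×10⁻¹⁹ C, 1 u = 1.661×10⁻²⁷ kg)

Acceleration: |q|V = ½mv² ⇒ v = √(2|q|V/m) = √(2·1.602×10⁻¹⁹·1300/3.322×10⁻²⁷) ≈ 3.541×10⁵ m/s.
In the field: r = mv/(|q|B) = (3.322×10⁻²⁷)(3.541×10⁵)/((1.602×10⁻¹⁹)(0.104)) ≈ 0.0706 m.

r ≈ 0.0706 m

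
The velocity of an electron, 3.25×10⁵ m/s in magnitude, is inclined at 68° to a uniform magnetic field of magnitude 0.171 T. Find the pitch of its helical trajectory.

v∥ = v cosθ = 3.25×10⁵·cos68° ≈ 1.217×10⁵ m/s.
T = 2πm/(|q|B) = 2π(9.109×10⁻³¹)/((1.602×10⁻¹⁹)(0.171)) ≈ 2.089×10⁻¹⁰ s.
pitch = v∥ T = (1.217×10⁵)(2.089×10⁻¹⁰) ≈ 2.54×10⁻⁵ m.

p ≈ 2.54×10⁻⁵ m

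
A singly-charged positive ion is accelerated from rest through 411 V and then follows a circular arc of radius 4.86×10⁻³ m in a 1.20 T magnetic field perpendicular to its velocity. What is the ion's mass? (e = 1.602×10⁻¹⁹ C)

m ≈ 6.63×10⁻²⁷ kg

Combine |q|V = ½mv² and r = mv/(|q|B): eliminate v to get m = qB²r²/(2V).
m = (1.602×10⁻¹⁹)(1.20)²(4.86×10⁻³)²/(2·411) ≈ 6.63×10⁻²⁷ kg.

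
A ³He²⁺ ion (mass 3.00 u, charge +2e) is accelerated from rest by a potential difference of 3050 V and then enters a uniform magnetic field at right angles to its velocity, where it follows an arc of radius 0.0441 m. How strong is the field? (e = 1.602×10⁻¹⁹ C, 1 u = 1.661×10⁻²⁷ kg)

v = √(2|q|V/m) = √(2·3.204×10⁻¹⁹·3050/4.983×10⁻²⁷) ≈ 6.263×10⁵ m/s.
B = mv/(|q|r) = (4.983×10⁻²⁷)(6.263×10⁵)/((3.204×10⁻¹⁹)(0.0441)) ≈ 0.221 T.

B ≈ 0.221 T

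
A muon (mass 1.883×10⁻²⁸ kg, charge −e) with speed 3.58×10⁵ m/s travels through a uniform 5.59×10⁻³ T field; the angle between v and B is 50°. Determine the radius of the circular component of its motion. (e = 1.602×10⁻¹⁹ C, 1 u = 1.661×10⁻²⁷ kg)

v⊥ = v sinθ = 3.58×10⁵·sin50° ≈ 2.742×10⁵ m/s.
r = m v⊥/(|q|B) = (1.883×10⁻²⁸)(2.742×10⁵)/((1.602×10⁻¹⁹)(5.59×10⁻³)) ≈ 0.0577 m.

r ≈ 0.0577 m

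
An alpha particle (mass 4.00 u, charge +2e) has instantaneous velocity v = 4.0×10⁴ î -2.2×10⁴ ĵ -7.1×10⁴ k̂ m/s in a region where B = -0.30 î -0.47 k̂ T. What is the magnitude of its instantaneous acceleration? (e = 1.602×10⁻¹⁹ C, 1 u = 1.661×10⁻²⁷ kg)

v×B = (1.03×10⁴, 4.01×10⁴, -6600) N/C.
F = q v×B = (3.204×10⁻¹⁹ C)·(1.03×10⁴, 4.01×10⁴, -6600) = (3.31×10⁻¹⁵, 1.28×10⁻¹⁴, -2.11×10⁻¹⁵) N.
|a| = |F|/m = 1.344×10⁻¹⁴/6.644×10⁻²⁷ ≈ 2.02×10¹² m/s².

|a| ≈ 2.02×10¹² m/s²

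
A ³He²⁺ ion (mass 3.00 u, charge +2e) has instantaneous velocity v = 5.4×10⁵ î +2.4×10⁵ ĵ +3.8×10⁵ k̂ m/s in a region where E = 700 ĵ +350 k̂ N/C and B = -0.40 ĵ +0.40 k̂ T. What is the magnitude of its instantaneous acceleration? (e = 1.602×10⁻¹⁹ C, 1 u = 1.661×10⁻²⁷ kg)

v×B = (2.48×10⁵, -2.16×10⁵, -2.16×10⁵) N/C.
E + v×B = (2.48×10⁵, -2.15×10⁵, -2.16×10⁵) N/C.
F = q(E + v×B) = (3.204×10⁻¹⁹ C)·(2.48×10⁵, -2.15×10⁵, -2.16×10⁵) = (7.95×10⁻¹⁴, -6.90×10⁻¹⁴, -6.91×10⁻¹⁴) N.
|a| = |F|/m = 1.259×10⁻¹³/4.983×10⁻²⁷ ≈ 2.53×10¹³ m/s².

|a| ≈ 2.53×10¹³ m/s²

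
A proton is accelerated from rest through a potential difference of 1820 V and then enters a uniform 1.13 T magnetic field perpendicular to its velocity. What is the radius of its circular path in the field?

Acceleration: |q|V = ½mv² ⇒ v = √(2|q|V/m) = √(2·1.602×10⁻¹⁹·1820/1.673×10⁻²⁷) ≈ 5.904×10⁵ m/s.
In the field: r = mv/(|q|B) = (1.673×10⁻²⁷)(5.904×10⁵)/((1.602×10⁻¹⁹)(1.13)) ≈ 5.46×10⁻³ m.

r ≈ 5.46×10⁻³ m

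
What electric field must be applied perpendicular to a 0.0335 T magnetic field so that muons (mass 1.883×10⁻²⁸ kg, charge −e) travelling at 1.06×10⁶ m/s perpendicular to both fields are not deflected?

E = 3.55×10⁴ V/m

For straight-line motion qE = qvB, so E = vB.
E = 1.06×10⁶ × 0.0335 = 3.55×10⁴ V/m.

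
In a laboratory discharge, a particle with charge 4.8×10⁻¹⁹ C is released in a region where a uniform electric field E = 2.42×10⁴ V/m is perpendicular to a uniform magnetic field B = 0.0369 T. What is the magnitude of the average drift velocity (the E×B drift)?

The steady drift has the magnetic force balancing the electric force, so v_d = E/B.
v_d = 2.42×10⁴/0.0369 = 6.56×10⁵ m/s.

v_d ≈ 6.56×10⁵ m/s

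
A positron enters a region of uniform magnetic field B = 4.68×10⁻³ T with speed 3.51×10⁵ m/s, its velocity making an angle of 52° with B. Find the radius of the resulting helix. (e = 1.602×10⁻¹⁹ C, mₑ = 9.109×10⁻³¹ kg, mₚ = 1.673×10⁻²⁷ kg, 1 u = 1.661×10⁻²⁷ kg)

r ≈ 3.36×10⁻⁴ m

v⊥ = v sinθ = 3.51×10⁵·sin52° ≈ 2.766×10⁵ m/s.
r = m v⊥/(|q|B) = (9.109×10⁻³¹)(2.766×10⁵)/((1.602×10⁻¹⁹)(4.68×10⁻³)) ≈ 3.36×10⁻⁴ m.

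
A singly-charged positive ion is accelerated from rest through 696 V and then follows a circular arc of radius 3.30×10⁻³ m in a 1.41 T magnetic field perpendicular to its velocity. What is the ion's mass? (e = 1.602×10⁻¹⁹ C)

m ≈ 2.49×10⁻²⁷ kg

Combine |q|V = ½mv² and r = mv/(|q|B): eliminate v to get m = qB²r²/(2V).
m = (1.602×10⁻¹⁹)(1.41)²(3.30×10⁻³)²/(2·696) ≈ 2.49×10⁻²⁷ kg.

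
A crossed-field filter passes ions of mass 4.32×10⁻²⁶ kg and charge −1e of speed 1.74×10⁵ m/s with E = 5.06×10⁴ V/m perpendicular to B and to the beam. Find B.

B = 0.291 T

Balance of forces in the selector: qE = qvB ⇒ B = E/v.
B = 5.06×10⁴/1.74×10⁵ = 0.291 T.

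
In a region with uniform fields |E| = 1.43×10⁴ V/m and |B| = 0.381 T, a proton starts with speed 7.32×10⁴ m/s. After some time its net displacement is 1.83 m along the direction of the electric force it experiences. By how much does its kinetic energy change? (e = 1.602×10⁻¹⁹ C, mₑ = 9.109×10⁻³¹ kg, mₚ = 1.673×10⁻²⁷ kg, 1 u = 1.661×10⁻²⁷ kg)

The magnetic force is always ⟂ v and does no work; only the electric force changes KE.
ΔKE = F_E · d = |q|E d = (1.602×10⁻¹⁹)(1.43×10⁴)(1.83) ≈ 4.19×10⁻¹⁵ J.

ΔKE ≈ 4.19×10⁻¹⁵ J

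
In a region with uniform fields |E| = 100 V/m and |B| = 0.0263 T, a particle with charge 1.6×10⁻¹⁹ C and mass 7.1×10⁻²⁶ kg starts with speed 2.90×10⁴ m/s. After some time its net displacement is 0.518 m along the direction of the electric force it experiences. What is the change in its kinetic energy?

The magnetic force is always ⟂ v and does no work; only the electric force changes KE.
ΔKE = F_E · d = |q|E d = (1.6×10⁻¹⁹)(100)(0.518) ≈ 8.29×10⁻¹⁸ J.

ΔKE ≈ 8.29×10⁻¹⁸ J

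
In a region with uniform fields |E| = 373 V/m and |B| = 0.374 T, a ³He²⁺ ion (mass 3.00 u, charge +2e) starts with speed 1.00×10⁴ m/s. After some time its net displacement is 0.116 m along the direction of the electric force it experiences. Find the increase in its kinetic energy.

The magnetic force is always ⟂ v and does no work; only the electric force changes KE.
ΔKE = F_E · d = |q|E d = (3.204×10⁻¹⁹)(373)(0.116) ≈ 1.39×10⁻¹⁷ J.

ΔKE ≈ 1.39×10⁻¹⁷ J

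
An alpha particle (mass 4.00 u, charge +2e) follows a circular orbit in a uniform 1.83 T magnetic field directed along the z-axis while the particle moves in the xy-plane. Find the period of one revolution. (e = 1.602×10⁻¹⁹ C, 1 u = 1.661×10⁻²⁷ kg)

The cyclotron period depends only on m, q, B: T = 2πm/(|q|B).
T = 2π(6.644×10⁻²⁷)/((3.204×10⁻¹⁹)(1.83)) ≈ 7.12×10⁻⁸ s.

T ≈ 7.12×10⁻⁸ s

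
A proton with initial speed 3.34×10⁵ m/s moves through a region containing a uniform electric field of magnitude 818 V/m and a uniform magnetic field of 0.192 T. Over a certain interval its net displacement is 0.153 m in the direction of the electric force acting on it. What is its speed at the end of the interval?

v_f ≈ 3.68×10⁵ m/s

B does no work; ΔKE = |q|E d.
½mv_f² = ½mv₀² + |q|Ed = ½(1.673×10⁻²⁷)(3.34×10⁵)² + (1.602×10⁻¹⁹)(818)(0.153) ≈ 9.332×10⁻¹⁷ J + 2.005×10⁻¹⁷ J ≈ 1.134×10⁻¹⁶ J.
v_f = √(2·1.134×10⁻¹⁶/1.673×10⁻²⁷) ≈ 3.68×10⁵ m/s.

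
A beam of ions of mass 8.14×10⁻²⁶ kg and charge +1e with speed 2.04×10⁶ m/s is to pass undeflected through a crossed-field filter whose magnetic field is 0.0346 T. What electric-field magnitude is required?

For straight-line motion qE = qvB, so E = vB.
E = 2.04×10⁶ × 0.0346 = 7.06×10⁴ V/m.

E = 7.06×10⁴ V/m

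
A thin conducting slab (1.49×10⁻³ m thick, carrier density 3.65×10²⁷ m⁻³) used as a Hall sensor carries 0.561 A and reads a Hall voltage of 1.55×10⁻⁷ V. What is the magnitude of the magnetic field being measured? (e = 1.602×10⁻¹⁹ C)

B ≈ 0.241 T

From V_H = IB/(n e t), B = V_H n e t / I.
B = (1.55×10⁻⁷)(3.65×10²⁷)(1.602×10⁻¹⁹)(1.49×10⁻³)/0.561 ≈ 0.241 T.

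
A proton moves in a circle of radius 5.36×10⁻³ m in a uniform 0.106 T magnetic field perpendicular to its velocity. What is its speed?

From |q|vB = mv²/r, v = |q|Br/m.
v = (1.602×10⁻¹⁹)(0.106)(5.36×10⁻³)/1.673×10⁻²⁷ ≈ 5.44×10⁴ m/s.

v ≈ 5.44×10⁴ m/s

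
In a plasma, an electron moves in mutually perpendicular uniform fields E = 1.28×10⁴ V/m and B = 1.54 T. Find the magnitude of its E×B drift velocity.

In crossed fields the guiding centre drifts at v_d = |E×B|/B² = E/B, independent of charge and mass.
v_d = 1.28×10⁴/1.54 = 8310 m/s.

v_d ≈ 8310 m/s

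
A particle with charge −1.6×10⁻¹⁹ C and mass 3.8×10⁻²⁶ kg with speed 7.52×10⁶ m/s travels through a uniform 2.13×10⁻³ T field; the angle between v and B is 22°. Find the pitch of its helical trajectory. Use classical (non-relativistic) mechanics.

v∥ = v cosθ = 7.52×10⁶·cos22° ≈ 6.972×10⁶ m/s.
T = 2πm/(|q|B) = 2π(3.8×10⁻²⁶)/((1.6×10⁻¹⁹)(2.13×10⁻³)) ≈ 7.006×10⁻⁴ s.
pitch = v∥ T = (6.972×10⁶)(7.006×10⁻⁴) ≈ 4880 m.

p ≈ 4880 m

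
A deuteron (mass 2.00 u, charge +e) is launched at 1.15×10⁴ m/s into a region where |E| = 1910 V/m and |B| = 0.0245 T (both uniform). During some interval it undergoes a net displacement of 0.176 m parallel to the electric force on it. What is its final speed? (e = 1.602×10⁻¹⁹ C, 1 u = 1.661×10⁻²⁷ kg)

v_f ≈ 1.80×10⁵ m/s

B does no work; ΔKE = |q|E d.
½mv_f² = ½mv₀² + |q|Ed = ½(3.322×10⁻²⁷)(1.15×10⁴)² + (1.602×10⁻¹⁹)(1910)(0.176) ≈ 2.197×10⁻¹⁹ J + 5.385×10⁻¹⁷ J ≈ 5.407×10⁻¹⁷ J.
v_f = √(2·5.407×10⁻¹⁷/3.322×10⁻²⁷) ≈ 1.80×10⁵ m/s.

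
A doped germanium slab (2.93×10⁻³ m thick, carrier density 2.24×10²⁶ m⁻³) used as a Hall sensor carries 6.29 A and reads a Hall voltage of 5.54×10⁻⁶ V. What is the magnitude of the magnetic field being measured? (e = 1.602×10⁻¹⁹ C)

B ≈ 0.0926 T

From V_H = IB/(n e t), B = V_H n e t / I.
B = (5.54×10⁻⁶)(2.24×10²⁶)(1.602×10⁻¹⁹)(2.93×10⁻³)/6.29 ≈ 0.0926 T.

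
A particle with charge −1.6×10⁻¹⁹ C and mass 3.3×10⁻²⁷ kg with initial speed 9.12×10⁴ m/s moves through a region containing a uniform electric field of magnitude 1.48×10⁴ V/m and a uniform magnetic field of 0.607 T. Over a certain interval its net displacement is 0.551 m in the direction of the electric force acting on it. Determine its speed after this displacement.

v_f ≈ 8.94×10⁵ m/s

B does no work; ΔKE = |q|E d.
½mv_f² = ½mv₀² + |q|Ed = ½(3.3×10⁻²⁷)(9.12×10⁴)² + (1.6×10⁻¹⁹)(1.48×10⁴)(0.551) ≈ 1.372×10⁻¹⁷ J + 1.305×10⁻¹⁵ J ≈ 1.318×10⁻¹⁵ J.
v_f = √(2·1.318×10⁻¹⁵/3.3×10⁻²⁷) ≈ 8.94×10⁵ m/s.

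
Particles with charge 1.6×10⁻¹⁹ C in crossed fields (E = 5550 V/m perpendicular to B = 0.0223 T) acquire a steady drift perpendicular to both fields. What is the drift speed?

v_d ≈ 2.49×10⁵ m/s

The steady drift has the magnetic force balancing the electric force, so v_d = E/B.
v_d = 5550/0.0223 = 2.49×10⁵ m/s.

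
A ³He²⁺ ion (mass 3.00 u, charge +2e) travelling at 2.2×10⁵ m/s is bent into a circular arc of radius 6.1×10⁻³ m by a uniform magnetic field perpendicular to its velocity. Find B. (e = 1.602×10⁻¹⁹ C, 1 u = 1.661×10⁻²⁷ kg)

From |q|vB = mv²/r, B = mv/(|q|r).
B = (4.983×10⁻²⁷)(2.2×10⁵)/((3.204×10⁻¹⁹)(6.1×10⁻³)) ≈ 0.56 T.

B ≈ 0.56 T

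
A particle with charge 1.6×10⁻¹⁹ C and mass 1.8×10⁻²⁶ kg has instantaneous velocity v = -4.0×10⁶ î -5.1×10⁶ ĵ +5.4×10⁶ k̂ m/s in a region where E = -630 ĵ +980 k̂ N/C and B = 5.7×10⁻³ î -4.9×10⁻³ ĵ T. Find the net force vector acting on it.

v×B = (2.65×10⁴, 3.08×10⁴, 4.87×10⁴) N/C.
E + v×B = (2.65×10⁴, 3.02×10⁴, 4.96×10⁴) N/C.
F = q(E + v×B) = (1.6×10⁻¹⁹ C)·(2.65×10⁴, 3.02×10⁴, 4.96×10⁴) = (4.23×10⁻¹⁵, 4.82×10⁻¹⁵, 7.94×10⁻¹⁵) N.

F ≈ (4.23×10⁻¹⁵, 4.82×10⁻¹⁵, 7.94×10⁻¹⁵) N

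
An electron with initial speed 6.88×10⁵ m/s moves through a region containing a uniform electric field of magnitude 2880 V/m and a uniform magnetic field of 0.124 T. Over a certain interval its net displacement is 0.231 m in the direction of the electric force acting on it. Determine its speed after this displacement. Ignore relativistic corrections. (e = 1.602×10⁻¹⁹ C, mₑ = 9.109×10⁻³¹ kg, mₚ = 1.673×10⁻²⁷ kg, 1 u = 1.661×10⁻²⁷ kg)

B does no work; ΔKE = |q|E d.
½mv_f² = ½mv₀² + |q|Ed = ½(9.109×10⁻³¹)(6.88×10⁵)² + (1.602×10⁻¹⁹)(2880)(0.231) ≈ 2.156×10⁻¹⁹ J + 1.066×10⁻¹⁶ J ≈ 1.068×10⁻¹⁶ J.
v_f = √(2·1.068×10⁻¹⁶/9.109×10⁻³¹) ≈ 1.53×10⁷ m/s.

v_f ≈ 1.53×10⁷ m/s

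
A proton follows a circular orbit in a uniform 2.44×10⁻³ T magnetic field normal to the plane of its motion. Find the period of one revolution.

T ≈ 2.69×10⁻⁵ s

The cyclotron period depends only on m, q, B: T = 2πm/(|q|B).
T = 2π(1.673×10⁻²⁷)/((1.602×10⁻¹⁹)(2.44×10⁻³)) ≈ 2.69×10⁻⁵ s.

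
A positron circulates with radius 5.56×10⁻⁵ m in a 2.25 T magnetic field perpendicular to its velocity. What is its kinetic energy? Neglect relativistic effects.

v = |q|Br/m, then KE = ½mv² = (qBr)²/(2m).
v = (1.602×10⁻¹⁹)(2.25)(5.56×10⁻⁵)/9.109×10⁻³¹ ≈ 2.200×10⁷ m/s.
KE = ½(9.109×10⁻³¹)(2.200×10⁷)² ≈ 2.20×10⁻¹⁶ J.

KE ≈ 2.20×10⁻¹⁶ J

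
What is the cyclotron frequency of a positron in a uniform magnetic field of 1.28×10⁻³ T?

f ≈ 3.58×10⁷ Hz

f = |q|B/(2πm).
f = (1.602×10⁻¹⁹)(1.28×10⁻³)/(2π·9.109×10⁻³¹) ≈ 3.58×10⁷ Hz.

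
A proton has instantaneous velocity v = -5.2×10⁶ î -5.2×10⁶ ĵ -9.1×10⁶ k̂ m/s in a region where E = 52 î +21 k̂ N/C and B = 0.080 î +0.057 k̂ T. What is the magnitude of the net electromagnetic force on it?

v×B = (-2.96×10⁵, -4.32×10⁵, 4.16×10⁵) N/C.
E + v×B = (-2.96×10⁵, -4.32×10⁵, 4.16×10⁵) N/C.
F = q(E + v×B) = (1.602×10⁻¹⁹ C)·(-2.96×10⁵, -4.32×10⁵, 4.16×10⁵) = (-4.75×10⁻¹⁴, -6.91×10⁻¹⁴, 6.66×10⁻¹⁴) N.
|F| = 1.07×10⁻¹³ N.

|F| ≈ 1.07×10⁻¹³ N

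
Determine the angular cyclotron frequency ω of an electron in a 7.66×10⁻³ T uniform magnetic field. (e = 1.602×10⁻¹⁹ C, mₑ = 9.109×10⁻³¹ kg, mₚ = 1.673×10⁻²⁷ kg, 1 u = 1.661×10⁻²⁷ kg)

ω = |q|B/m.
ω = (1.602×10⁻¹⁹)(7.66×10⁻³)/9.109×10⁻³¹ ≈ 1.35×10⁹ rad/s.

ω ≈ 1.35×10⁹ rad/s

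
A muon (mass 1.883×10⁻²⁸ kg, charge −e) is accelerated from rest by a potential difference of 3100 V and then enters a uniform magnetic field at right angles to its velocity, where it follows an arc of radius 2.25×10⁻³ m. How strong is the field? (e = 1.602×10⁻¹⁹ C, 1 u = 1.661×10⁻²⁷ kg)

B ≈ 1.20 T

v = √(2|q|V/m) = √(2·1.602×10⁻¹⁹·3100/1.883×10⁻²⁸) ≈ 2.297×10⁶ m/s.
B = mv/(|q|r) = (1.883×10⁻²⁸)(2.297×10⁶)/((1.602×10⁻¹⁹)(2.25×10⁻³)) ≈ 1.20 T.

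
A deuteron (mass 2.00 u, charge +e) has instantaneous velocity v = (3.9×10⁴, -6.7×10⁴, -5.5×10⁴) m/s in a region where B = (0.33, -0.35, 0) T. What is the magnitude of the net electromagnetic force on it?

|F| ≈ 4.45×10⁻¹⁵ N

v×B = (-1.92×10⁴, -1.82×10⁴, 8460) N/C.
F = q v×B = (1.602×10⁻¹⁹ C)·(-1.92×10⁴, -1.82×10⁴, 8460) = (-3.08×10⁻¹⁵, -2.91×10⁻¹⁵, 1.36×10⁻¹⁵) N.
|F| = 4.45×10⁻¹⁵ N.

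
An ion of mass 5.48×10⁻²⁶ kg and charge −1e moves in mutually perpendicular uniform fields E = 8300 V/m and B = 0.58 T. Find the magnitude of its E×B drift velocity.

v_d ≈ 1.4×10⁴ m/s

The E×B drift speed is v_d = E/B.
v_d = 8300/0.58 = 1.4×10⁴ m/s.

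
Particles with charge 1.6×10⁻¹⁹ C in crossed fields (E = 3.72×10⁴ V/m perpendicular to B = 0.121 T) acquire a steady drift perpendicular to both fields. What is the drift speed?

In crossed fields the guiding centre drifts at v_d = |E×B|/B² = E/B, independent of charge and mass.
v_d = 3.72×10⁴/0.121 = 3.07×10⁵ m/s.

v_d ≈ 3.07×10⁵ m/s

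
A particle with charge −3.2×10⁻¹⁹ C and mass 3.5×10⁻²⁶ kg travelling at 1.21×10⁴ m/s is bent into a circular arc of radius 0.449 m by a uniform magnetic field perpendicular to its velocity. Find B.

From |q|vB = mv²/r, B = mv/(|q|r).
B = (3.5×10⁻²⁶)(1.21×10⁴)/((3.2×10⁻¹⁹)(0.449)) ≈ 2.95×10⁻³ T.

B ≈ 2.95×10⁻³ T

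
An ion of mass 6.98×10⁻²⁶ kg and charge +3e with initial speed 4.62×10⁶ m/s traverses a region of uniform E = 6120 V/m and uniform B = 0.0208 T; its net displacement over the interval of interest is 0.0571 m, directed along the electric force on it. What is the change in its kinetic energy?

ΔKE ≈ 1.68×10⁻¹⁶ J

The magnetic force is always ⟂ v and does no work; only the electric force changes KE.
ΔKE = F_E · d = |q|E d = (4.806×10⁻¹⁹)(6120)(0.0571) ≈ 1.68×10⁻¹⁶ J.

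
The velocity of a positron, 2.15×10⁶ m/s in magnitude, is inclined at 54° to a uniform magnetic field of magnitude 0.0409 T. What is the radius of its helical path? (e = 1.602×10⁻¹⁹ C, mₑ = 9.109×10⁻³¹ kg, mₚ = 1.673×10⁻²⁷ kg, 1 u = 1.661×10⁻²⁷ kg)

r ≈ 2.42×10⁻⁴ m

v⊥ = v sinθ = 2.15×10⁶·sin54° ≈ 1.739×10⁶ m/s.
r = m v⊥/(|q|B) = (9.109×10⁻³¹)(1.739×10⁶)/((1.602×10⁻¹⁹)(0.0409)) ≈ 2.42×10⁻⁴ m.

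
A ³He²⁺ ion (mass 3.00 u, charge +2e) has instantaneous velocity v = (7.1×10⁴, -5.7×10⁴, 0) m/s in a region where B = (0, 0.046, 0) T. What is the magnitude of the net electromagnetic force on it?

v×B = (0, 0, 3270) N/C.
F = q v×B = (3.204×10⁻¹⁹ C)·(0, 0, 3270) = (0, 0, 1.05×10⁻¹⁵) N.
|F| = 1.05×10⁻¹⁵ N.

|F| ≈ 1.05×10⁻¹⁵ N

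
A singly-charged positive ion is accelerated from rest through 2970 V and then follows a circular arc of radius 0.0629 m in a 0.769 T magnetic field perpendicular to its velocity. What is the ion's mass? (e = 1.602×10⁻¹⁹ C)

m ≈ 6.31×10⁻²⁶ kg

Combine |q|V = ½mv² and r = mv/(|q|B): eliminate v to get m = qB²r²/(2V).
m = (1.602×10⁻¹⁹)(0.769)²(0.0629)²/(2·2970) ≈ 6.31×10⁻²⁶ kg.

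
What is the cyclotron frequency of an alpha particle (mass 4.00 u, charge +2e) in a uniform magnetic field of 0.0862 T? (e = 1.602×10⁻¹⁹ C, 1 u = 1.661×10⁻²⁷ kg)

f = |q|B/(2πm).
f = (3.204×10⁻¹⁹)(0.0862)/(2π·6.644×10⁻²⁷) ≈ 6.62×10⁵ Hz.

f ≈ 6.62×10⁵ Hz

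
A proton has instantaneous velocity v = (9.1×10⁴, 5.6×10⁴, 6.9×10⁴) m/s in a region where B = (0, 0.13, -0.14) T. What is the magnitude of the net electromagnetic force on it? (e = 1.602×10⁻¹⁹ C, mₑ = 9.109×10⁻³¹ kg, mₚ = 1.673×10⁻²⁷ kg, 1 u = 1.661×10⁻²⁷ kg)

v×B = (-1.68×10⁴, 1.27×10⁴, 1.18×10⁴) N/C.
F = q v×B = (1.602×10⁻¹⁹ C)·(-1.68×10⁴, 1.27×10⁴, 1.18×10⁴) = (-2.69×10⁻¹⁵, 2.04×10⁻¹⁵, 1.90×10⁻¹⁵) N.
|F| = 3.87×10⁻¹⁵ N.

|F| ≈ 3.87×10⁻¹⁵ N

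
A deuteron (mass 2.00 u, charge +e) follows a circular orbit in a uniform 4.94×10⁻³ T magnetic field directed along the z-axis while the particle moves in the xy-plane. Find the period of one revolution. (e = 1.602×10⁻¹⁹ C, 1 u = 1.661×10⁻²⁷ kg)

The cyclotron period depends only on m, q, B: T = 2πm/(|q|B).
T = 2π(3.322×10⁻²⁷)/((1.602×10⁻¹⁹)(4.94×10⁻³)) ≈ 2.64×10⁻⁵ s.

T ≈ 2.64×10⁻⁵ s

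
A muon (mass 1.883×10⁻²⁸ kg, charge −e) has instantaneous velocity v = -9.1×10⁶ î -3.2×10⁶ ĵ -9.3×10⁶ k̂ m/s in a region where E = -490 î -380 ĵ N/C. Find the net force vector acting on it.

F ≈ (7.85×10⁻¹⁷, 6.09×10⁻¹⁷, 0) N

Only an electric field acts, so F = qE = (−1.602×10⁻¹⁹ C)·(-490, -380, 0) = (7.85×10⁻¹⁷, 6.09×10⁻¹⁷, 0) N.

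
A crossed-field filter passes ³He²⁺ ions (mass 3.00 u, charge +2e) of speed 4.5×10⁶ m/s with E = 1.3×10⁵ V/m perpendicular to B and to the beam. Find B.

Balance of forces in the selector: qE = qvB ⇒ B = E/v.
B = 1.3×10⁵/4.5×10⁶ = 0.029 T.

B = 0.029 T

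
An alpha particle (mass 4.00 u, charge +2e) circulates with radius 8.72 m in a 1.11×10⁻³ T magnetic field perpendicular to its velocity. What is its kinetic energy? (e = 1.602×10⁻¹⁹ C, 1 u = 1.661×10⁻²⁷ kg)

KE ≈ 4520 eV

v = |q|Br/m, then KE = ½mv² = (qBr)²/(2m).
v = (3.204×10⁻¹⁹)(1.11×10⁻³)(8.72)/6.644×10⁻²⁷ ≈ 4.668×10⁵ m/s.
KE = ½(6.644×10⁻²⁷)(4.668×10⁵)² ≈ 7.24×10⁻¹⁶ J = 4520 eV.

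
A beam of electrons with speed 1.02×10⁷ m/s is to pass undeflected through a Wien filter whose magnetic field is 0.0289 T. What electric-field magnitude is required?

For straight-line motion qE = qvB, so E = vB.
E = 1.02×10⁷ × 0.0289 = 2.95×10⁵ V/m.

E = 2.95×10⁵ V/m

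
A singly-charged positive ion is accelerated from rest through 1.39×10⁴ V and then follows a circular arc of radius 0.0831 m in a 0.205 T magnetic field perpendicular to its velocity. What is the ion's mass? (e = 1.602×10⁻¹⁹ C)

m ≈ 1.67×10⁻²⁷ kg

Combine |q|V = ½mv² and r = mv/(|q|B): eliminate v to get m = qB²r²/(2V).
m = (1.602×10⁻¹⁹)(0.205)²(0.0831)²/(2·1.39×10⁴) ≈ 1.67×10⁻²⁷ kg.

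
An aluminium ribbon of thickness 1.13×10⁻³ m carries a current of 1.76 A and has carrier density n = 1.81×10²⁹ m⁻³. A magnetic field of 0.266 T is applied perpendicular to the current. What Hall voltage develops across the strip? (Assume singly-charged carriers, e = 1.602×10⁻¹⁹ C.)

V_H ≈ 1.43×10⁻⁸ V

V_H = IB/(n e t).
V_H = (1.76)(0.266)/((1.81×10²⁹)(1.602×10⁻¹⁹)(1.13×10⁻³)) ≈ 1.43×10⁻⁸ V.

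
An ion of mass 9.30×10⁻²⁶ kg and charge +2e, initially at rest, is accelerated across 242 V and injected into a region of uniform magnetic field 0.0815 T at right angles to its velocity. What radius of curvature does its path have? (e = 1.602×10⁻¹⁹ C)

Acceleration: |q|V = ½mv² ⇒ v = √(2|q|V/m) = √(2·3.204×10⁻¹⁹·242/9.30×10⁻²⁶) ≈ 4.083×10⁴ m/s.
In the field: r = mv/(|q|B) = (9.30×10⁻²⁶)(4.083×10⁴)/((3.204×10⁻¹⁹)(0.0815)) ≈ 0.145 m.

r ≈ 0.145 m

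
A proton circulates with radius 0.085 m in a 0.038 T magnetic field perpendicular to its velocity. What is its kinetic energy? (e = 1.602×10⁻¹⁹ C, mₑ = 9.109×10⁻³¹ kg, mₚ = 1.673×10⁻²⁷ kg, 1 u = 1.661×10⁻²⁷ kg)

KE ≈ 8.0×10⁻¹⁷ J

v = |q|Br/m, then KE = ½mv² = (qBr)²/(2m).
v = (1.602×10⁻¹⁹)(0.038)(0.085)/1.673×10⁻²⁷ ≈ 3.093×10⁵ m/s.
KE = ½(1.673×10⁻²⁷)(3.093×10⁵)² ≈ 8.0×10⁻¹⁷ J.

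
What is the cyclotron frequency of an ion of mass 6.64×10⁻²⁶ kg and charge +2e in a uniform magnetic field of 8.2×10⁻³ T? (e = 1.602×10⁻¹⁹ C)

f ≈ 6300 Hz

f = |q|B/(2πm).
f = (3.204×10⁻¹⁹)(8.2×10⁻³)/(2π·6.64×10⁻²⁶) ≈ 6300 Hz.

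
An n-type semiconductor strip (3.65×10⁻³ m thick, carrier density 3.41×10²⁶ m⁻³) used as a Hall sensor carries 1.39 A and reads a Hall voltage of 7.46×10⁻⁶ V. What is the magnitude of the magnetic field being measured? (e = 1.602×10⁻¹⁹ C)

From V_H = IB/(n e t), B = V_H n e t / I.
B = (7.46×10⁻⁶)(3.41×10²⁶)(1.602×10⁻¹⁹)(3.65×10⁻³)/1.39 ≈ 1.07 T.

B ≈ 1.07 T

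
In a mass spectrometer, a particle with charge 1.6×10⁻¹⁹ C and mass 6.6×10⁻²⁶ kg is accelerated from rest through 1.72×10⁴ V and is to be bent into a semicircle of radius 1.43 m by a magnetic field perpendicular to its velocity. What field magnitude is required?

B ≈ 0.0833 T

v = √(2|q|V/m) = √(2·1.6×10⁻¹⁹·1.72×10⁴/6.6×10⁻²⁶) ≈ 2.888×10⁵ m/s.
B = mv/(|q|r) = (6.6×10⁻²⁶)(2.888×10⁵)/((1.6×10⁻¹⁹)(1.43)) ≈ 0.0833 T.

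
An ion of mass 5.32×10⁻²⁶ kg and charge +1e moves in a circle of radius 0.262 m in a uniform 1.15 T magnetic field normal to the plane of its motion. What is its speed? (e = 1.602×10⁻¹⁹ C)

v ≈ 9.07×10⁵ m/s

From |q|vB = mv²/r, v = |q|Br/m.
v = (1.602×10⁻¹⁹)(1.15)(0.262)/5.32×10⁻²⁶ ≈ 9.07×10⁵ m/s.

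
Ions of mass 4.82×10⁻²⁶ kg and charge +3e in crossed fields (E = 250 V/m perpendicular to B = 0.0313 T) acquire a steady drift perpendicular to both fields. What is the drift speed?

The steady drift has the magnetic force balancing the electric force, so v_d = E/B.
v_d = 250/0.0313 = 7990 m/s.

v_d ≈ 7990 m/s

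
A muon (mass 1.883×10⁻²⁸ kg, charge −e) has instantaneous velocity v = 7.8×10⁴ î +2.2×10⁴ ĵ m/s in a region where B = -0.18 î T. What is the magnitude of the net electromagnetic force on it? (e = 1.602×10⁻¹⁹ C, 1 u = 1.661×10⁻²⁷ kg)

|F| ≈ 6.34×10⁻¹⁶ N

v×B = (0, 0, 3960) N/C.
F = q v×B = (−1.602×10⁻¹⁹ C)·(0, 0, 3960) = (0, 0, -6.34×10⁻¹⁶) N.
|F| = 6.34×10⁻¹⁶ N.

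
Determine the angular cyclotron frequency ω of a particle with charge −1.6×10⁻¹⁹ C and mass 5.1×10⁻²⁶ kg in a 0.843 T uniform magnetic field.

ω = |q|B/m.
ω = (1.6×10⁻¹⁹)(0.843)/5.1×10⁻²⁶ ≈ 2.64×10⁶ rad/s.

ω ≈ 2.64×10⁶ rad/s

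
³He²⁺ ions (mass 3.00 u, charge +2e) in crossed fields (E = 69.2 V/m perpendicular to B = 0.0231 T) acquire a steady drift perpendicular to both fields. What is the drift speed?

v_d ≈ 3000 m/s

In crossed fields the guiding centre drifts at v_d = |E×B|/B² = E/B, independent of charge and mass.
v_d = 69.2/0.0231 = 3000 m/s.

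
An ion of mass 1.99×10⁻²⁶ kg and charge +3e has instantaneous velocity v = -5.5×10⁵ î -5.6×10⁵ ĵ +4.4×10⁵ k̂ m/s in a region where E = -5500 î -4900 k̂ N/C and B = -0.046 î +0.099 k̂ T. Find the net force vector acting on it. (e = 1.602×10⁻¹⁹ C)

F ≈ (-2.93×10⁻¹⁴, 1.64×10⁻¹⁴, -1.47×10⁻¹⁴) N

v×B = (-5.54×10⁴, 3.42×10⁴, -2.58×10⁴) N/C.
E + v×B = (-6.09×10⁴, 3.42×10⁴, -3.07×10⁴) N/C.
F = q(E + v×B) = (4.806×10⁻¹⁹ C)·(-6.09×10⁴, 3.42×10⁴, -3.07×10⁴) = (-2.93×10⁻¹⁴, 1.64×10⁻¹⁴, -1.47×10⁻¹⁴) N.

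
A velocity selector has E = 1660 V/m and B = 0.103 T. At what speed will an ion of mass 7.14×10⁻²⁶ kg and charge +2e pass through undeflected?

v = 1.61×10⁴ m/s

Straight-line motion ⇒ electric and magnetic forces cancel, so E = vB.
v = E/B = 1660/0.103 = 1.61×10⁴ m/s.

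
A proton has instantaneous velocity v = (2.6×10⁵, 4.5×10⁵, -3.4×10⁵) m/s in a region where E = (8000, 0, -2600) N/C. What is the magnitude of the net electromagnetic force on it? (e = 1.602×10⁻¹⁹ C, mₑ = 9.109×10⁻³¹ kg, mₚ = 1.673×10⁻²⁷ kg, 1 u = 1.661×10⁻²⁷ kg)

Only an electric field acts, so F = qE = (1.602×10⁻¹⁹ C)·(8000, 0, -2600) = (1.28×10⁻¹⁵, 0, -4.17×10⁻¹⁶) N.
|F| = 1.35×10⁻¹⁵ N.

|F| ≈ 1.35×10⁻¹⁵ N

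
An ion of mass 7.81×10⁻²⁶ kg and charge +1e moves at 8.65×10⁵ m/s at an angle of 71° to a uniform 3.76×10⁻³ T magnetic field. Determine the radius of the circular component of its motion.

r ≈ 106 m

v⊥ = v sinθ = 8.65×10⁵·sin71° ≈ 8.179×10⁵ m/s.
r = m v⊥/(|q|B) = (7.81×10⁻²⁶)(8.179×10⁵)/((1.602×10⁻¹⁹)(3.76×10⁻³)) ≈ 106 m.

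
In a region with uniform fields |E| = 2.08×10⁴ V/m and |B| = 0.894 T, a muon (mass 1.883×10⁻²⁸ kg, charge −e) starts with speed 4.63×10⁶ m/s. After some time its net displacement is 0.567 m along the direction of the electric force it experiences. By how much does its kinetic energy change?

ΔKE ≈ 1.89×10⁻¹⁵ J

The magnetic force is always ⟂ v and does no work; only the electric force changes KE.
ΔKE = F_E · d = |q|E d = (1.602×10⁻¹⁹)(2.08×10⁴)(0.567) ≈ 1.89×10⁻¹⁵ J.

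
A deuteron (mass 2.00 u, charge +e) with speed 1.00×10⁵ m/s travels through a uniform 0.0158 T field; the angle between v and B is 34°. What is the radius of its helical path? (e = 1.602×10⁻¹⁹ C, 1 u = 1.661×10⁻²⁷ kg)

v⊥ = v sinθ = 1.00×10⁵·sin34° ≈ 5.592×10⁴ m/s.
r = m v⊥/(|q|B) = (3.322×10⁻²⁷)(5.592×10⁴)/((1.602×10⁻¹⁹)(0.0158)) ≈ 0.0734 m.

r ≈ 0.0734 m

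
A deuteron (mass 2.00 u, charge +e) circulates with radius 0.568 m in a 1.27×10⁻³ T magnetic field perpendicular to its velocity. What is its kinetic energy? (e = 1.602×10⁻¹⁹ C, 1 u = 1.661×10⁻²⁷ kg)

KE ≈ 12.5 eV

v = |q|Br/m, then KE = ½mv² = (qBr)²/(2m).
v = (1.602×10⁻¹⁹)(1.27×10⁻³)(0.568)/3.322×10⁻²⁷ ≈ 3.479×10⁴ m/s.
KE = ½(3.322×10⁻²⁷)(3.479×10⁴)² ≈ 2.01×10⁻¹⁸ J = 12.5 eV.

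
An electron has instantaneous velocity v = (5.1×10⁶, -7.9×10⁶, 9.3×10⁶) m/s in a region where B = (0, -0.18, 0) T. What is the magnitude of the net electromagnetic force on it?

|F| ≈ 3.06×10⁻¹³ N

v×B = (1.67×10⁶, 0, -9.18×10⁵) N/C.
F = q v×B = (−1.602×10⁻¹⁹ C)·(1.67×10⁶, 0, -9.18×10⁵) = (-2.68×10⁻¹³, 0, 1.47×10⁻¹³) N.
|F| = 3.06×10⁻¹³ N.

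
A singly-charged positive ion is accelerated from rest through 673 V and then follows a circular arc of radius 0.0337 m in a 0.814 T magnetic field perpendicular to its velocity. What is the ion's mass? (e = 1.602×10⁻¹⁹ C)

m ≈ 8.96×10⁻²⁶ kg

Combine |q|V = ½mv² and r = mv/(|q|B): eliminate v to get m = qB²r²/(2V).
m = (1.602×10⁻¹⁹)(0.814)²(0.0337)²/(2·673) ≈ 8.96×10⁻²⁶ kg.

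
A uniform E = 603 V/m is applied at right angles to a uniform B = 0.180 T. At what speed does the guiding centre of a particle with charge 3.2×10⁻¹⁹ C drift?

v_d ≈ 3350 m/s

The steady drift has the magnetic force balancing the electric force, so v_d = E/B.
v_d = 603/0.180 = 3350 m/s.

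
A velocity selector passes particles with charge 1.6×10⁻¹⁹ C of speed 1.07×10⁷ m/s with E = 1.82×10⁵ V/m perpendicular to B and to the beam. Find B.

B = 0.0170 T

Balance of forces in the selector: qE = qvB ⇒ B = E/v.
B = 1.82×10⁵/1.07×10⁷ = 0.0170 T.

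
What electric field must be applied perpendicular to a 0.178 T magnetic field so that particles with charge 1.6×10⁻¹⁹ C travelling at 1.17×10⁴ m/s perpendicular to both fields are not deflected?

E = 2080 V/m

For straight-line motion qE = qvB, so E = vB.
E = 1.17×10⁴ × 0.178 = 2080 V/m.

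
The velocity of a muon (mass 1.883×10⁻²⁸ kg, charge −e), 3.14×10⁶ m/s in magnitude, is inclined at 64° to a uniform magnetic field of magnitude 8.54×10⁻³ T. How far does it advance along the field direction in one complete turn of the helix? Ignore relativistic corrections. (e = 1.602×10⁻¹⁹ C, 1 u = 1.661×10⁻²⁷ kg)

p ≈ 1.19 m

v∥ = v cosθ = 3.14×10⁶·cos64° ≈ 1.376×10⁶ m/s.
T = 2πm/(|q|B) = 2π(1.883×10⁻²⁸)/((1.602×10⁻¹⁹)(8.54×10⁻³)) ≈ 8.648×10⁻⁷ s.
pitch = v∥ T = (1.376×10⁶)(8.648×10⁻⁷) ≈ 1.19 m.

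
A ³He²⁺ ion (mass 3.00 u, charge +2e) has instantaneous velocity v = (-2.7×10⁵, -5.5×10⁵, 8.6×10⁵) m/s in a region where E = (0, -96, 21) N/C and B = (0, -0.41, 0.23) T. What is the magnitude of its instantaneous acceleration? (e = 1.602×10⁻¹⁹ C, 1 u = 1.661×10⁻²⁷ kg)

|a| ≈ 1.67×10¹³ m/s²

v×B = (2.26×10⁵, 6.21×10⁴, 1.11×10⁵) N/C.
E + v×B = (2.26×10⁵, 6.20×10⁴, 1.11×10⁵) N/C.
F = q(E + v×B) = (3.204×10⁻¹⁹ C)·(2.26×10⁵, 6.20×10⁴, 1.11×10⁵) = (7.24×10⁻¹⁴, 1.99×10⁻¹⁴, 3.55×10⁻¹⁴) N.
|a| = |F|/m = 8.307×10⁻¹⁴/4.983×10⁻²⁷ ≈ 1.67×10¹³ m/s².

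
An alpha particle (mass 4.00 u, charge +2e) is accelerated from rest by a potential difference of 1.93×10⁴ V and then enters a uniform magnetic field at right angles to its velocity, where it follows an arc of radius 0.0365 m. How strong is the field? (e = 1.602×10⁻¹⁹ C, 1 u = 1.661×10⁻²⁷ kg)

v = √(2|q|V/m) = √(2·3.204×10⁻¹⁹·1.93×10⁴/6.644×10⁻²⁷) ≈ 1.364×10⁶ m/s.
B = mv/(|q|r) = (6.644×10⁻²⁷)(1.364×10⁶)/((3.204×10⁻¹⁹)(0.0365)) ≈ 0.775 T.

B ≈ 0.775 T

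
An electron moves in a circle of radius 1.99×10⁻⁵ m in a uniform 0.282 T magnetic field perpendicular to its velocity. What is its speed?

From |q|vB = mv²/r, v = |q|Br/m.
v = (1.602×10⁻¹⁹)(0.282)(1.99×10⁻⁵)/9.109×10⁻³¹ ≈ 9.87×10⁵ m/s.

v ≈ 9.87×10⁵ m/s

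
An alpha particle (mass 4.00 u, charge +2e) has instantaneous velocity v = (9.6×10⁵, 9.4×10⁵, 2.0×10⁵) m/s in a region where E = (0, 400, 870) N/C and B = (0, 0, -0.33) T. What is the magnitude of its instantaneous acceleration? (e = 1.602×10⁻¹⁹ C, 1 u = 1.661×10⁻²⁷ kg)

v×B = (-3.10×10⁵, 3.17×10⁵, 0) N/C.
E + v×B = (-3.10×10⁵, 3.17×10⁵, 870) N/C.
F = q(E + v×B) = (3.204×10⁻¹⁹ C)·(-3.10×10⁵, 3.17×10⁵, 870) = (-9.94×10⁻¹⁴, 1.02×10⁻¹³, 2.79×10⁻¹⁶) N.
|a| = |F|/m = 1.422×10⁻¹³/6.644×10⁻²⁷ ≈ 2.14×10¹³ m/s².

|a| ≈ 2.14×10¹³ m/s²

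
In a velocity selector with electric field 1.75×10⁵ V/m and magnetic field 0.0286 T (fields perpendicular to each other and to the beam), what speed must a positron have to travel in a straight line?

Zero net Lorentz force requires |qE| = |q v×B|, i.e. E = vB.
v = E/B = 1.75×10⁵/0.0286 = 6.12×10⁶ m/s.

v = 6.12×10⁶ m/s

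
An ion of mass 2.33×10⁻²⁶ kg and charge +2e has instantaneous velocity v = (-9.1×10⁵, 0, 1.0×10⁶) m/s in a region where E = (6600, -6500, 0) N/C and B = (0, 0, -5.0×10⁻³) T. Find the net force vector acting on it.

F ≈ (2.11×10⁻¹⁵, -3.54×10⁻¹⁵, 0) N

v×B = (0, -4550, 0) N/C.
E + v×B = (6600, -1.10×10⁴, 0) N/C.
F = q(E + v×B) = (3.204×10⁻¹⁹ C)·(6600, -1.10×10⁴, 0) = (2.11×10⁻¹⁵, -3.54×10⁻¹⁵, 0) N.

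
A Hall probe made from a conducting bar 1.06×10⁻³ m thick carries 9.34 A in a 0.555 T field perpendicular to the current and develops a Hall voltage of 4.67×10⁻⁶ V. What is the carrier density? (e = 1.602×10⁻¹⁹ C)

n ≈ 6.54×10²⁷ m⁻³

From V_H = IB/(n e t), n = IB/(V_H e t).
n = (9.34)(0.555)/((4.67×10⁻⁶)(1.602×10⁻¹⁹)(1.06×10⁻³)) ≈ 6.54×10²⁷ m⁻³.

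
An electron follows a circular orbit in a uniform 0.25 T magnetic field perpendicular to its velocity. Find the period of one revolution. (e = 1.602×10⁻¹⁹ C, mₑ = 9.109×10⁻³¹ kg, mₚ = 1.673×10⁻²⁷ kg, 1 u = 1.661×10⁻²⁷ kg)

The cyclotron period depends only on m, q, B: T = 2πm/(|q|B).
T = 2π(9.109×10⁻³¹)/((1.602×10⁻¹⁹)(0.25)) ≈ 1.4×10⁻¹⁰ s.

T ≈ 1.4×10⁻¹⁰ s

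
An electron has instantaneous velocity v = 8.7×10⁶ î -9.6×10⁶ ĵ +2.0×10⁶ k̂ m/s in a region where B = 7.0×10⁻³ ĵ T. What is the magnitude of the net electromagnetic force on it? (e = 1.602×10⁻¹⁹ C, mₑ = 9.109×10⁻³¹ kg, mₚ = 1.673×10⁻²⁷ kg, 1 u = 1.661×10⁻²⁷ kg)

v×B = (-1.40×10⁴, 0, 6.09×10⁴) N/C.
F = q v×B = (−1.602×10⁻¹⁹ C)·(-1.40×10⁴, 0, 6.09×10⁴) = (2.24×10⁻¹⁵, 0, -9.76×10⁻¹⁵) N.
|F| = 1.00×10⁻¹⁴ N.

|F| ≈ 1.00×10⁻¹⁴ N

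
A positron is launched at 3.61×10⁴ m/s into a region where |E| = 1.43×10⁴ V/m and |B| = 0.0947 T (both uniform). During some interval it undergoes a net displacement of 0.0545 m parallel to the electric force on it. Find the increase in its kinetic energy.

The magnetic force is always ⟂ v and does no work; only the electric force changes KE.
ΔKE = F_E · d = |q|E d = (1.602×10⁻¹⁹)(1.43×10⁴)(0.0545) ≈ 1.25×10⁻¹⁶ J.

ΔKE ≈ 1.25×10⁻¹⁶ J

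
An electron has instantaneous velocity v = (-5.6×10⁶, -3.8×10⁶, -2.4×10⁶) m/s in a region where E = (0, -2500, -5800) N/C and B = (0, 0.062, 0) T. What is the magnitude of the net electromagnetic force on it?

|F| ≈ 6.14×10⁻¹⁴ N

v×B = (1.49×10⁵, 0, -3.47×10⁵) N/C.
E + v×B = (1.49×10⁵, -2500, -3.53×10⁵) N/C.
F = q(E + v×B) = (−1.602×10⁻¹⁹ C)·(1.49×10⁵, -2500, -3.53×10⁵) = (-2.38×10⁻¹⁴, 4.00×10⁻¹⁶, 5.66×10⁻¹⁴) N.
|F| = 6.14×10⁻¹⁴ N.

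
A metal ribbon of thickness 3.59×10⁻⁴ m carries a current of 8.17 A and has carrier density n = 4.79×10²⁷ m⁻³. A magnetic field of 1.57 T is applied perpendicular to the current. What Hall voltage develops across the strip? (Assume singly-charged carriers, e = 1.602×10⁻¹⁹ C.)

V_H ≈ 4.66×10⁻⁵ V

V_H = IB/(n e t).
V_H = (8.17)(1.57)/((4.79×10²⁷)(1.602×10⁻¹⁹)(3.59×10⁻⁴)) ≈ 4.66×10⁻⁵ V.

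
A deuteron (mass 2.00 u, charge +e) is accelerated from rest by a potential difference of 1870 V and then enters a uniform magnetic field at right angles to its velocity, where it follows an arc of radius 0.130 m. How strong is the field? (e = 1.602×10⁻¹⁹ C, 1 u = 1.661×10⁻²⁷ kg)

v = √(2|q|V/m) = √(2·1.602×10⁻¹⁹·1870/3.322×10⁻²⁷) ≈ 4.247×10⁵ m/s.
B = mv/(|q|r) = (3.322×10⁻²⁷)(4.247×10⁵)/((1.602×10⁻¹⁹)(0.130)) ≈ 0.0677 T.

B ≈ 0.0677 T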